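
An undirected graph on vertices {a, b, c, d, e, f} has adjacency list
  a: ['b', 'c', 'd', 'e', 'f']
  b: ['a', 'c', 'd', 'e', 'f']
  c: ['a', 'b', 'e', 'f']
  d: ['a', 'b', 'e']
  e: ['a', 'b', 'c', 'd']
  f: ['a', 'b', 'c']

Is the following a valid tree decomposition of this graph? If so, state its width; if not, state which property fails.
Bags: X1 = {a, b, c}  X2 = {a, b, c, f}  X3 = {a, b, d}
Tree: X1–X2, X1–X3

A tree decomposition must satisfy three properties: every vertex lies in some bag; for every edge, both endpoints lie together in some bag; and for every vertex, the bags containing it form a connected subtree. Here vertex e appears in no bag, so the decomposition is invalid.

No — vertex e appears in no bag.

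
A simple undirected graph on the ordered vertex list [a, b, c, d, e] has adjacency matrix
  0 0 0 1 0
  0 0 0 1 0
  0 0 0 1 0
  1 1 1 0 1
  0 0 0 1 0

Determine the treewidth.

A width-1 tree decomposition is:
Bags: B1 = {d, e}  B2 = {c, d}  B3 = {b, d}  B4 = {a, d}
Tree: B1–B2, B2–B3, B1–B4
The largest bag has 2 vertices, giving width 1; this decomposition certifies tw(G) ≤ 1. Any graph with an edge has treewidth ≥ 1, and G has the edge d–e. The upper and lower bounds meet at 1, so that is the treewidth.

1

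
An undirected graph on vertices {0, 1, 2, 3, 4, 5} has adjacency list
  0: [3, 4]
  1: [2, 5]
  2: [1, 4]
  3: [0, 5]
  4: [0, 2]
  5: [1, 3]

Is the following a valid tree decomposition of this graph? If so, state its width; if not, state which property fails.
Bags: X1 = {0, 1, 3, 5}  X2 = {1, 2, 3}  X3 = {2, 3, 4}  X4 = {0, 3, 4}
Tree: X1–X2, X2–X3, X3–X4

No — bags containing vertex 0 are not connected in the tree.

A tree decomposition must satisfy three properties: every vertex lies in some bag; for every edge, both endpoints lie together in some bag; and for every vertex, the bags containing it form a connected subtree. Here bags containing vertex 0 are not connected in the tree, so the decomposition is invalid.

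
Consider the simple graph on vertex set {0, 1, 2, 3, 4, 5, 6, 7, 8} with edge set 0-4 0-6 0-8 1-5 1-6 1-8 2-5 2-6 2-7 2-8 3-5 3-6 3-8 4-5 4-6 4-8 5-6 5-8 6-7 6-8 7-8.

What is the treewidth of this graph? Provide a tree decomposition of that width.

Each bag holds 4 vertices, so the decomposition has width 3, which upper-bounds the treewidth. On the other hand G contains the 4-clique {0, 4, 6, 8}. A clique must lie in a single bag of any decomposition, so no decomposition can have width below 3. The upper and lower bounds meet at 3, so that is the treewidth.

Treewidth 3.
One optimal decomposition is:
Bags: B1 = {0, 4, 6, 8}  B2 = {4, 5, 6, 8}  B3 = {1, 5, 6, 8}  B4 = {2, 5, 6, 8}  B5 = {2, 6, 7, 8}  B6 = {3, 5, 6, 8}
Tree: B1–B2, B2–B3, B3–B4, B4–B5, B4–B6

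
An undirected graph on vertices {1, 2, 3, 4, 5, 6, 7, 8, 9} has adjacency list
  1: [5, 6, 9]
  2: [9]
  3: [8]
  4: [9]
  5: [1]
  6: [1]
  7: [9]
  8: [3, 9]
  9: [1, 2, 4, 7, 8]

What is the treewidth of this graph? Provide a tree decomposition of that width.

Each bag holds 2 vertices, so the decomposition has width 1, which upper-bounds the treewidth. G has an edge, so its treewidth is at least 1. The upper and lower bounds meet at 1, so that is the treewidth.

Treewidth 1.
One such decomposition:
Bags: B1 = {4, 9}  B2 = {1, 9}  B3 = {2, 9}  B4 = {7, 9}  B5 = {8, 9}  B6 = {1, 5}  B7 = {1, 6}  B8 = {3, 8}
Tree: B1–B2, B2–B3, B3–B4, B4–B5, B2–B6, B6–B7, B5–B8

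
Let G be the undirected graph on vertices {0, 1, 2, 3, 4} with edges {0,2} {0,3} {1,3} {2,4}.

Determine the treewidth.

1

A width-1 tree decomposition is:
Bags: B1 = {1, 3}  B2 = {0, 3}  B3 = {0, 2}  B4 = {2, 4}
Tree: B1–B2, B2–B3, B3–B4
Every bag has size at most 2, so the width is 2 − 1 = 1 and tw(G) ≤ 1. Since G has at least one edge (e.g. 1–3), it is not an edgeless graph, so tw(G) ≥ 1. Therefore the treewidth is 1.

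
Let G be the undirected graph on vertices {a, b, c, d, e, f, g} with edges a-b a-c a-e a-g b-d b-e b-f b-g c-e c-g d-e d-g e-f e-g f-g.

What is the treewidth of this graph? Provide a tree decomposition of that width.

Treewidth 3.
One such decomposition:
Bags: B1 = {a, b, e, g}  B2 = {b, e, f, g}  B3 = {a, c, e, g}  B4 = {b, d, e, g}
Tree: B1–B2, B1–B3, B2–B4

Every bag has size at most 4, so the width is 4 − 1 = 3 and tw(G) ≤ 3. Conversely, {a, c, e, g} is a clique of size 4, and the vertices of any clique must share a bag in every tree decomposition; so some bag has ≥ 4 vertices and tw(G) ≥ 3. The upper and lower bounds meet at 3, so that is the treewidth.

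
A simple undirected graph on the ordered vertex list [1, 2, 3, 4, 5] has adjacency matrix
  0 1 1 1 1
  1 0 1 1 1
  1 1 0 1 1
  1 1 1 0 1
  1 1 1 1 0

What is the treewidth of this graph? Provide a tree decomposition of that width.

Treewidth 4.
One optimal decomposition is:
Bags: B1 = {1, 2, 3, 4, 5}
Tree: (single bag)

With just one bag of size 5, the width is 5 − 1 = 4, so tw(G) ≤ 4. For the lower bound, the 5 vertices {1, 2, 3, 4, 5} are pairwise adjacent, and any tree decomposition puts a clique entirely inside one bag — forcing width ≥ 4. Hence tw(G) = 4 exactly.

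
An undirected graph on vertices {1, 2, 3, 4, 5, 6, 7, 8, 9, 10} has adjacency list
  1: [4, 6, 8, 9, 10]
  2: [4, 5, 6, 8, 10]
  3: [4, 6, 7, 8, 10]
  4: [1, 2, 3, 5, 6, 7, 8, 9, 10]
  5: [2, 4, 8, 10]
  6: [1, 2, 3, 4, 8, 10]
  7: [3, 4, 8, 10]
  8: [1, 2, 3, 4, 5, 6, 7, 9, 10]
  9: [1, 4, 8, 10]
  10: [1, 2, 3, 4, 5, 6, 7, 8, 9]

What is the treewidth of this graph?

4

A width-4 tree decomposition is:
Bags: B1 = {3, 4, 7, 8, 10}  B2 = {3, 4, 6, 8, 10}  B3 = {2, 4, 6, 8, 10}  B4 = {2, 4, 5, 8, 10}  B5 = {1, 4, 6, 8, 10}  B6 = {1, 4, 8, 9, 10}
Tree: B1–B2, B2–B3, B3–B4, B2–B5, B5–B6
Every bag has size at most 5, so the width is 5 − 1 = 4 and tw(G) ≤ 4. For the lower bound, the 5 vertices {1, 4, 8, 9, 10} are pairwise adjacent, and any tree decomposition puts a clique entirely inside one bag — forcing width ≥ 4. The upper and lower bounds meet at 4, so that is the treewidth.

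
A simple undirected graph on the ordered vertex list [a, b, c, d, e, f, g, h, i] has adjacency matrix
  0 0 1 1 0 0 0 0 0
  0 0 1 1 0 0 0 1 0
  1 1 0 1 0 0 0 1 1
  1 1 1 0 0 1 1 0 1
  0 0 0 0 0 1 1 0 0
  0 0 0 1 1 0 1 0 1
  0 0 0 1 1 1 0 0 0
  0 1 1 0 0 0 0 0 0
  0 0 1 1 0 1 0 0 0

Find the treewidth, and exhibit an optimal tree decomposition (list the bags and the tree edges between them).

Each bag holds 3 vertices, so the decomposition has width 2, which upper-bounds the treewidth. Conversely, {d, f, g} is a clique of size 3, and the vertices of any clique must share a bag in every tree decomposition; so some bag has ≥ 3 vertices and tw(G) ≥ 2. Therefore the treewidth is 2.

Treewidth 2.
One optimal decomposition is:
Bags: B1 = {d, f, g}  B2 = {e, f, g}  B3 = {d, f, i}  B4 = {c, d, i}  B5 = {b, c, d}  B6 = {a, c, d}  B7 = {b, c, h}
Tree: B1–B2, B1–B3, B3–B4, B4–B5, B5–B6, B5–B7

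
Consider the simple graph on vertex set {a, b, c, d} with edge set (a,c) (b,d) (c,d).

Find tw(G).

A width-1 tree decomposition is:
Bags: B1 = {b, d}  B2 = {c, d}  B3 = {a, c}
Tree: B1–B2, B2–B3
The largest bag has 2 vertices, giving width 1; this decomposition certifies tw(G) ≤ 1. G has an edge, so its treewidth is at least 1. Combining the bounds, tw(G) = 1.

1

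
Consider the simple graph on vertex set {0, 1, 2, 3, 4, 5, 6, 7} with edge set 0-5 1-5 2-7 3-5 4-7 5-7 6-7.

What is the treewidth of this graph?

A width-1 tree decomposition is:
Bags: B1 = {0, 5}  B2 = {3, 5}  B3 = {5, 7}  B4 = {2, 7}  B5 = {6, 7}  B6 = {1, 5}  B7 = {4, 7}
Tree: B1–B2, B2–B3, B3–B4, B3–B5, B1–B6, B3–B7
Every bag has size at most 2, so the width is 2 − 1 = 1 and tw(G) ≤ 1. Any graph with an edge has treewidth ≥ 1, and G has the edge 5–0. Hence tw(G) = 1 exactly.

1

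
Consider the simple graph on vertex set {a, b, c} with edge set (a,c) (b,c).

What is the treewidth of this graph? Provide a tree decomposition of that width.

The largest bag has 2 vertices, giving width 1; this decomposition certifies tw(G) ≤ 1. G has an edge, so its treewidth is at least 1. The upper and lower bounds meet at 1, so that is the treewidth.

Treewidth 1.
One such decomposition:
Bags: B1 = {b, c}  B2 = {a, c}
Tree: B1–B2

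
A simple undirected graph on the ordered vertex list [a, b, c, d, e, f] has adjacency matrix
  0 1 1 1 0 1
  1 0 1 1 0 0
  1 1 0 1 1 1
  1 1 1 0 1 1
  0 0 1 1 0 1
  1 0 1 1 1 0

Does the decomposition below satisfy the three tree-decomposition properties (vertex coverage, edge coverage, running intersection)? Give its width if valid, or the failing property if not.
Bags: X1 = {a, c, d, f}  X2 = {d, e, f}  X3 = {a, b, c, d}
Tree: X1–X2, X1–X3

No — edge (c,e) lies in no bag.

A tree decomposition must satisfy three properties: every vertex lies in some bag; for every edge, both endpoints lie together in some bag; and for every vertex, the bags containing it form a connected subtree. Here edge (c,e) lies in no bag, so the decomposition is invalid.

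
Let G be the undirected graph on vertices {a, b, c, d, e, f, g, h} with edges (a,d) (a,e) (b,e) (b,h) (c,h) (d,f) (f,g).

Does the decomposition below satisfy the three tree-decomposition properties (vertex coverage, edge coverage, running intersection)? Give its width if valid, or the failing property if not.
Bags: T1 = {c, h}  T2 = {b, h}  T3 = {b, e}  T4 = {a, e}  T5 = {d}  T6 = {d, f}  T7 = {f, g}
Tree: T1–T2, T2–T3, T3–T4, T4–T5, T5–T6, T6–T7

No — edge (a,d) lies in no bag.

A tree decomposition must satisfy three properties: every vertex lies in some bag; for every edge, both endpoints lie together in some bag; and for every vertex, the bags containing it form a connected subtree. Here edge (a,d) lies in no bag, so the decomposition is invalid.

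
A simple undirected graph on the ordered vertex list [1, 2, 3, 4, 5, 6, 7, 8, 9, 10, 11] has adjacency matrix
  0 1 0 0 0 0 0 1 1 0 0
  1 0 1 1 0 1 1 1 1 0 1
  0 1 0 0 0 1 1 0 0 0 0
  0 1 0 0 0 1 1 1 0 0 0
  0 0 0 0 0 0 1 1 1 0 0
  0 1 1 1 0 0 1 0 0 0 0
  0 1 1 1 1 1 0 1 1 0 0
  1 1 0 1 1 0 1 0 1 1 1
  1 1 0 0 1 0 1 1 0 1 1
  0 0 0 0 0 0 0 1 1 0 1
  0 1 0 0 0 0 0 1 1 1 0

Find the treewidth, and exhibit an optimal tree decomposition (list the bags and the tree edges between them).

The largest bag has 4 vertices, giving width 3; this decomposition certifies tw(G) ≤ 3. On the other hand G contains the 4-clique {1, 2, 8, 9}. A clique must lie in a single bag of any decomposition, so no decomposition can have width below 3. Hence tw(G) = 3 exactly.

Treewidth 3.
One optimal decomposition is:
Bags: B1 = {2, 4, 7, 8}  B2 = {2, 7, 8, 9}  B3 = {5, 7, 8, 9}  B4 = {1, 2, 8, 9}  B5 = {2, 8, 9, 11}  B6 = {2, 4, 6, 7}  B7 = {2, 3, 6, 7}  B8 = {8, 9, 10, 11}
Tree: B1–B2, B2–B3, B2–B4, B4–B5, B1–B6, B6–B7, B5–B8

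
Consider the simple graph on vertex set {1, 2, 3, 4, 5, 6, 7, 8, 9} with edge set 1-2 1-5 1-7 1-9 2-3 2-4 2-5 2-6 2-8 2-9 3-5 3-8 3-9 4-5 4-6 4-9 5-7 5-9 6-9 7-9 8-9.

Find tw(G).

3

A width-3 tree decomposition is:
Bags: B1 = {2, 4, 5, 9}  B2 = {2, 3, 5, 9}  B3 = {2, 3, 8, 9}  B4 = {1, 2, 5, 9}  B5 = {1, 5, 7, 9}  B6 = {2, 4, 6, 9}
Tree: B1–B2, B2–B3, B1–B4, B4–B5, B1–B6
Every bag has size at most 4, so the width is 4 − 1 = 3 and tw(G) ≤ 3. On the other hand G contains the 4-clique {2, 3, 8, 9}. A clique must lie in a single bag of any decomposition, so no decomposition can have width below 3. The upper and lower bounds meet at 3, so that is the treewidth.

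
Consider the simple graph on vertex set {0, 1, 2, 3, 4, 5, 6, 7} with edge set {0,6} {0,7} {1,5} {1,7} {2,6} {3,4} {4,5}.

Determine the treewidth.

1

A width-1 tree decomposition is:
Bags: B1 = {3, 4}  B2 = {4, 5}  B3 = {1, 5}  B4 = {1, 7}  B5 = {0, 7}  B6 = {0, 6}  B7 = {2, 6}
Tree: B1–B2, B2–B3, B3–B4, B4–B5, B5–B6, B6–B7
Every bag has size at most 2, so the width is 2 − 1 = 1 and tw(G) ≤ 1. G has an edge, so its treewidth is at least 1. Therefore the treewidth is 1.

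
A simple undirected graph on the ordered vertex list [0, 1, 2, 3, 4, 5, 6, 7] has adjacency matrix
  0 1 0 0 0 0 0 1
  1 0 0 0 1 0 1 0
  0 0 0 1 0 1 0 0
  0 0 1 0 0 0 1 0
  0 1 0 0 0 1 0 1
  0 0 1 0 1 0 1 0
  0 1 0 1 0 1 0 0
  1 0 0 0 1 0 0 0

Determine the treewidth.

A width-2 tree decomposition is:
Bags: B1 = {0, 1, 7}  B2 = {1, 4, 7}  B3 = {1, 4, 6}  B4 = {4, 5, 6}  B5 = {3, 5, 6}  B6 = {2, 3, 5}
Tree: B1–B2, B2–B3, B3–B4, B4–B5, B5–B6
The largest bag has 3 vertices, giving width 2; this decomposition certifies tw(G) ≤ 2. Since 0–7–4–1–0 is a cycle in G, G is not acyclic. Forests are exactly the graphs of treewidth ≤ 1, so tw(G) ≥ 2. Combining the bounds, tw(G) = 2.

2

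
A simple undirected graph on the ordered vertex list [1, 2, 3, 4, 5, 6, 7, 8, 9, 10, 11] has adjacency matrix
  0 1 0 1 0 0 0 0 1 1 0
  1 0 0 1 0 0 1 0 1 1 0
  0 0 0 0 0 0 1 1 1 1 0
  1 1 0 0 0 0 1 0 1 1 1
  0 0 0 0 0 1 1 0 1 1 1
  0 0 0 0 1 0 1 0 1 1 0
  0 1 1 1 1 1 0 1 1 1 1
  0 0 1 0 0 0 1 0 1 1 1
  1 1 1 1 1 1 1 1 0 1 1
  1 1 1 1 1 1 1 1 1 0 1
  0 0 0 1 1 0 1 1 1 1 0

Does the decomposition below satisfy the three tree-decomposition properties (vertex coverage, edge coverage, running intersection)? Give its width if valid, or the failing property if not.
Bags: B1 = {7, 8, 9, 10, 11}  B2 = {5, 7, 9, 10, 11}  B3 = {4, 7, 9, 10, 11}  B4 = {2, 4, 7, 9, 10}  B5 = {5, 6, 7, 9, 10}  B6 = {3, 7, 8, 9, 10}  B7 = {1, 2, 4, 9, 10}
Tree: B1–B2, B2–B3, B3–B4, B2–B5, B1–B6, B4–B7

Yes; width 4.

Checking the three conditions: (i) the bags cover all of {1, 2, 3, 4, 5, 6, 7, 8, 9, 10, 11}; (ii) for each edge, some bag contains both endpoints; (iii) the bags containing any fixed vertex form a subtree. All hold, so the decomposition is valid with width 5 − 1 = 4.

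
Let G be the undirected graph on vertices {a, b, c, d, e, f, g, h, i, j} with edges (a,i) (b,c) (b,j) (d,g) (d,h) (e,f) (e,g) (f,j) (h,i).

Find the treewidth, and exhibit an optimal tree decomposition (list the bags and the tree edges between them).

Treewidth 1.
One such decomposition:
Bags: B1 = {a, i}  B2 = {h, i}  B3 = {d, h}  B4 = {d, g}  B5 = {e, g}  B6 = {e, f}  B7 = {f, j}  B8 = {b, j}  B9 = {b, c}
Tree: B1–B2, B2–B3, B3–B4, B4–B5, B5–B6, B6–B7, B7–B8, B8–B9

The largest bag has 2 vertices, giving width 1; this decomposition certifies tw(G) ≤ 1. G has an edge, so its treewidth is at least 1. Hence tw(G) = 1 exactly.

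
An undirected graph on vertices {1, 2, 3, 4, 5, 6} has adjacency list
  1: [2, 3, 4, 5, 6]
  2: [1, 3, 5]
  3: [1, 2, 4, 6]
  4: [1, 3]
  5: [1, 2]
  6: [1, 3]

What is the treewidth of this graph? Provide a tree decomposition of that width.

Every bag has size at most 3, so the width is 3 − 1 = 2 and tw(G) ≤ 2. For the lower bound, the 3 vertices {1, 2, 3} are pairwise adjacent, and any tree decomposition puts a clique entirely inside one bag — forcing width ≥ 2. Combining the bounds, tw(G) = 2.

Treewidth 2.
One optimal decomposition is:
Bags: B1 = {1, 3, 6}  B2 = {1, 3, 4}  B3 = {1, 2, 3}  B4 = {1, 2, 5}
Tree: B1–B2, B1–B3, B3–B4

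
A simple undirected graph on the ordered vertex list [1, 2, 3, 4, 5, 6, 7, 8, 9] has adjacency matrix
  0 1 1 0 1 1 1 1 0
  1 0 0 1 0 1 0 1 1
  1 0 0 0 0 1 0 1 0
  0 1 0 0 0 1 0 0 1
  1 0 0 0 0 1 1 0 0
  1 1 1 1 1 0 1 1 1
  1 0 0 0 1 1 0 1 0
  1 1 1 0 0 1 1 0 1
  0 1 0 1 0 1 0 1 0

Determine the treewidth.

A width-3 tree decomposition is:
Bags: B1 = {2, 6, 8, 9}  B2 = {1, 2, 6, 8}  B3 = {1, 6, 7, 8}  B4 = {2, 4, 6, 9}  B5 = {1, 5, 6, 7}  B6 = {1, 3, 6, 8}
Tree: B1–B2, B2–B3, B1–B4, B3–B5, B3–B6
Each bag holds 4 vertices, so the decomposition has width 3, which upper-bounds the treewidth. For the lower bound, the 4 vertices {1, 2, 6, 8} are pairwise adjacent, and any tree decomposition puts a clique entirely inside one bag — forcing width ≥ 3. Therefore the treewidth is 3.

3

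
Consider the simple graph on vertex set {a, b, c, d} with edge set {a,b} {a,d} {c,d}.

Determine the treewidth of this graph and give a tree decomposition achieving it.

Treewidth 1.
One such decomposition:
Bags: B1 = {a, b}  B2 = {a, d}  B3 = {c, d}
Tree: B1–B2, B2–B3

The largest bag has 2 vertices, giving width 1; this decomposition certifies tw(G) ≤ 1. Since G has at least one edge (e.g. b–a), it is not an edgeless graph, so tw(G) ≥ 1. Therefore the treewidth is 1.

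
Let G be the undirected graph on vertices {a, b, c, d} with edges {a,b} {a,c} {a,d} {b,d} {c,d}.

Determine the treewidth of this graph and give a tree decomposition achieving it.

Treewidth 2.
Bags: B1 = {a, b, d}  B2 = {a, c, d}
Tree: B1–B2

The largest bag has 3 vertices, giving width 2; this decomposition certifies tw(G) ≤ 2. Conversely, {a, c, d} is a clique of size 3, and the vertices of any clique must share a bag in every tree decomposition; so some bag has ≥ 3 vertices and tw(G) ≥ 2. Hence tw(G) = 2 exactly.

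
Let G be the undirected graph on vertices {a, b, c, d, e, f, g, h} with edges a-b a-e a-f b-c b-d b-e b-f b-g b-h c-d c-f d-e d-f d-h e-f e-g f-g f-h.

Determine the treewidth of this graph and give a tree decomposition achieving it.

Treewidth 3.
Bags: B1 = {b, c, d, f}  B2 = {b, d, f, h}  B3 = {b, d, e, f}  B4 = {a, b, e, f}  B5 = {b, e, f, g}
Tree: B1–B2, B1–B3, B3–B4, B3–B5

Every bag has size at most 4, so the width is 4 − 1 = 3 and tw(G) ≤ 3. For the lower bound, the 4 vertices {b, d, e, f} are pairwise adjacent, and any tree decomposition puts a clique entirely inside one bag — forcing width ≥ 3. Combining the bounds, tw(G) = 3.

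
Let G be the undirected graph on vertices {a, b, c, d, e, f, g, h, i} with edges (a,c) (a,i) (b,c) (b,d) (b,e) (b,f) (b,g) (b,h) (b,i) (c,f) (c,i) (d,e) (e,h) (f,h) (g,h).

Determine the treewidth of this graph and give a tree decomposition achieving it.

Every bag has size at most 3, so the width is 3 − 1 = 2 and tw(G) ≤ 2. Conversely, {a, c, i} is a clique of size 3, and the vertices of any clique must share a bag in every tree decomposition; so some bag has ≥ 3 vertices and tw(G) ≥ 2. Hence tw(G) = 2 exactly.

Treewidth 2.
One optimal decomposition is:
Bags: B1 = {b, c, i}  B2 = {b, c, f}  B3 = {b, f, h}  B4 = {a, c, i}  B5 = {b, g, h}  B6 = {b, e, h}  B7 = {b, d, e}
Tree: B1–B2, B2–B3, B1–B4, B3–B5, B3–B6, B6–B7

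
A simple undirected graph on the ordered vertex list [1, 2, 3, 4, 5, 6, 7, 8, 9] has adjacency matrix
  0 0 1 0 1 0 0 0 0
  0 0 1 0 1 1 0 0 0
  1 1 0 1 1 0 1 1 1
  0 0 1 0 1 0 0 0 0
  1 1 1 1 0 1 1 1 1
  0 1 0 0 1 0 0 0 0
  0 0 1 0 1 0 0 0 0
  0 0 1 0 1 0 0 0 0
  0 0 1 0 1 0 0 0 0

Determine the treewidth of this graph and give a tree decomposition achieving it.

Treewidth 2.
One such decomposition:
Bags: B1 = {3, 5, 7}  B2 = {3, 5, 8}  B3 = {3, 5, 9}  B4 = {2, 3, 5}  B5 = {2, 5, 6}  B6 = {3, 4, 5}  B7 = {1, 3, 5}
Tree: B1–B2, B1–B3, B1–B4, B4–B5, B2–B6, B2–B7

Every bag has size at most 3, so the width is 3 − 1 = 2 and tw(G) ≤ 2. On the other hand G contains the 3-clique {1, 3, 5}. A clique must lie in a single bag of any decomposition, so no decomposition can have width below 2. The upper and lower bounds meet at 2, so that is the treewidth.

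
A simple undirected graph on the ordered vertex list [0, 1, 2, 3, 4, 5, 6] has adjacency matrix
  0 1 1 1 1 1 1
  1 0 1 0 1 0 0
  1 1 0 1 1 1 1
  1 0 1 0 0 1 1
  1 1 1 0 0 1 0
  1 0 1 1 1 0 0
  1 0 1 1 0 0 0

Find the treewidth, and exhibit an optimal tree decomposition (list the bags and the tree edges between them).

Each bag holds 4 vertices, so the decomposition has width 3, which upper-bounds the treewidth. For the lower bound, the 4 vertices {0, 1, 2, 4} are pairwise adjacent, and any tree decomposition puts a clique entirely inside one bag — forcing width ≥ 3. The upper and lower bounds meet at 3, so that is the treewidth.

Treewidth 3.
One optimal decomposition is:
Bags: B1 = {0, 2, 3, 5}  B2 = {0, 2, 4, 5}  B3 = {0, 2, 3, 6}  B4 = {0, 1, 2, 4}
Tree: B1–B2, B1–B3, B2–B4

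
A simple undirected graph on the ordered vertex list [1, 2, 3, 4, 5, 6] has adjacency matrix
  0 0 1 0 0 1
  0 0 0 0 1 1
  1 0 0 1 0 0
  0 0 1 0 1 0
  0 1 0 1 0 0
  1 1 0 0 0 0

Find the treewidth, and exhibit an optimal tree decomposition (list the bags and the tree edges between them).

Treewidth 2.
One such decomposition:
Bags: B1 = {1, 3, 6}  B2 = {2, 3, 6}  B3 = {2, 3, 5}  B4 = {3, 4, 5}
Tree: B1–B2, B2–B3, B3–B4

Each bag holds 3 vertices, so the decomposition has width 2, which upper-bounds the treewidth. The edges 3–1–6–2–5–4–3 form a cycle, so G is not a tree and its treewidth is at least 2. Hence tw(G) = 2 exactly.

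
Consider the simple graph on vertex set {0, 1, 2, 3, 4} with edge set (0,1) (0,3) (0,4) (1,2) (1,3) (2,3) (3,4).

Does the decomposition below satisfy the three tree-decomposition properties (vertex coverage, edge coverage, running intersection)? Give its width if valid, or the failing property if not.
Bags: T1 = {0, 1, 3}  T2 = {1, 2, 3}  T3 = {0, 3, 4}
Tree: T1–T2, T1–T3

Every vertex of G appears in some bag (union = {0, 1, 2, 3, 4}); every edge is covered by a bag; and for each vertex v the set of bags containing v is connected in the bag tree. The decomposition is therefore valid. The largest bag has 3 vertices, so the width is 2.

Yes; width 2.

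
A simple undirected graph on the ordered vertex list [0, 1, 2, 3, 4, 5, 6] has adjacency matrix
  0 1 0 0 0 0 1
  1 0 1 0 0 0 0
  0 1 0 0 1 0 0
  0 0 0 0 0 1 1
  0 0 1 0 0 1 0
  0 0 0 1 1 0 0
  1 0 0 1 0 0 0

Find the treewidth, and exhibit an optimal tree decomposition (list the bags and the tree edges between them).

Each bag holds 3 vertices, so the decomposition has width 2, which upper-bounds the treewidth. Since 4–5–3–6–0–1–2–4 is a cycle in G, G is not acyclic. Forests are exactly the graphs of treewidth ≤ 1, so tw(G) ≥ 2. Combining the bounds, tw(G) = 2.

Treewidth 2.
Bags: B1 = {3, 4, 5}  B2 = {3, 4, 6}  B3 = {0, 4, 6}  B4 = {0, 1, 4}  B5 = {1, 2, 4}
Tree: B1–B2, B2–B3, B3–B4, B4–B5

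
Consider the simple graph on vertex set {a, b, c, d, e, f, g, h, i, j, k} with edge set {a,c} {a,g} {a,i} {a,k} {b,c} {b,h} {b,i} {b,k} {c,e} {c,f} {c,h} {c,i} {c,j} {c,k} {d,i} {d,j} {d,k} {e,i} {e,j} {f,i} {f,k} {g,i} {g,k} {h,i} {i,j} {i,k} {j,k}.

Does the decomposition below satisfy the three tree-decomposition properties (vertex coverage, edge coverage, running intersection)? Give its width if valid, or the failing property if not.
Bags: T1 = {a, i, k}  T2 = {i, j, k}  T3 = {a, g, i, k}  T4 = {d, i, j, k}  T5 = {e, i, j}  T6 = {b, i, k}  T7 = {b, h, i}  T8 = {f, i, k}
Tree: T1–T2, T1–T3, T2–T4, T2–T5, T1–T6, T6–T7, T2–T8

A tree decomposition must satisfy three properties: every vertex lies in some bag; for every edge, both endpoints lie together in some bag; and for every vertex, the bags containing it form a connected subtree. Here vertex c appears in no bag, so the decomposition is invalid.

No — vertex c appears in no bag.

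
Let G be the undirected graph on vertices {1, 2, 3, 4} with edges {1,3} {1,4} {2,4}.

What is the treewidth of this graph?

1

A width-1 tree decomposition is:
Bags: B1 = {1, 4}  B2 = {2, 4}  B3 = {1, 3}
Tree: B1–B2, B1–B3
Every bag has size at most 2, so the width is 2 − 1 = 1 and tw(G) ≤ 1. Since G has at least one edge (e.g. 1–4), it is not an edgeless graph, so tw(G) ≥ 1. Therefore the treewidth is 1.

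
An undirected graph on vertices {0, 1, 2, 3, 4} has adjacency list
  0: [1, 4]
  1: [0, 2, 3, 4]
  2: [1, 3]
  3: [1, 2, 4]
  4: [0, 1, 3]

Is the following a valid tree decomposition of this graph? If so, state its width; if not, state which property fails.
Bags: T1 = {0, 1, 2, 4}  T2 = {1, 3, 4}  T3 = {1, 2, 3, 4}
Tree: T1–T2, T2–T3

No — bags containing vertex 2 are not connected in the tree.

A tree decomposition must satisfy three properties: every vertex lies in some bag; for every edge, both endpoints lie together in some bag; and for every vertex, the bags containing it form a connected subtree. Here bags containing vertex 2 are not connected in the tree, so the decomposition is invalid.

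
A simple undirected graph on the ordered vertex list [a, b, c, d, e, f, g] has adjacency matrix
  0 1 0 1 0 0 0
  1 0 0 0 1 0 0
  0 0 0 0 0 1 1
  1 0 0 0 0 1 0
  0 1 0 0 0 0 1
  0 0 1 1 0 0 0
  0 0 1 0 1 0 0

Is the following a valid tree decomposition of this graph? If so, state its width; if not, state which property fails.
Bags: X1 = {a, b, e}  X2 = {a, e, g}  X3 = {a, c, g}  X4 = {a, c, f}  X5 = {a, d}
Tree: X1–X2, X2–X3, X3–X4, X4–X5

A tree decomposition must satisfy three properties: every vertex lies in some bag; for every edge, both endpoints lie together in some bag; and for every vertex, the bags containing it form a connected subtree. Here edge (f,d) lies in no bag, so the decomposition is invalid.

No — edge (f,d) lies in no bag.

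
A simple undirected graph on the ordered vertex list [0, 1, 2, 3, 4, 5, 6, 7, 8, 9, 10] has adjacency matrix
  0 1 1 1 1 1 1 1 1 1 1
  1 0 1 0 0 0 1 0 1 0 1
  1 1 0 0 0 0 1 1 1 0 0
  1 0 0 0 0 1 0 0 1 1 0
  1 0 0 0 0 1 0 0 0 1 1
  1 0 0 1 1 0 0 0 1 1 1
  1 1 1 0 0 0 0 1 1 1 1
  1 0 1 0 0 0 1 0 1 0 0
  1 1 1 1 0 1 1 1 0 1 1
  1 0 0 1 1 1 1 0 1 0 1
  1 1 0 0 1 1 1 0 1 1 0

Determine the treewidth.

A width-4 tree decomposition is:
Bags: B1 = {0, 1, 6, 8, 10}  B2 = {0, 6, 8, 9, 10}  B3 = {0, 5, 8, 9, 10}  B4 = {0, 1, 2, 6, 8}  B5 = {0, 3, 5, 8, 9}  B6 = {0, 4, 5, 9, 10}  B7 = {0, 2, 6, 7, 8}
Tree: B1–B2, B2–B3, B1–B4, B3–B5, B3–B6, B4–B7
Every bag has size at most 5, so the width is 5 − 1 = 4 and tw(G) ≤ 4. On the other hand G contains the 5-clique {0, 3, 5, 8, 9}. A clique must lie in a single bag of any decomposition, so no decomposition can have width below 4. The upper and lower bounds meet at 4, so that is the treewidth.

4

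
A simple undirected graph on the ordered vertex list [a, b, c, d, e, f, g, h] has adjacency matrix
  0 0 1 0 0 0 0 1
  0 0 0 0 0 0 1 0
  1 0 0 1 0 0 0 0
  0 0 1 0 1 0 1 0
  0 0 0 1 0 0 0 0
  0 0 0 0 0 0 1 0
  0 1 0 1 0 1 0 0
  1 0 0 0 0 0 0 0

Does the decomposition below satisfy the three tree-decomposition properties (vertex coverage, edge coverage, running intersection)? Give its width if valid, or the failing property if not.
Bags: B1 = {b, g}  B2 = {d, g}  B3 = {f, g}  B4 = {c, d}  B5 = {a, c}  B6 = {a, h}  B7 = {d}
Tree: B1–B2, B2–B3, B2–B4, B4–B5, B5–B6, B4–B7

A tree decomposition must satisfy three properties: every vertex lies in some bag; for every edge, both endpoints lie together in some bag; and for every vertex, the bags containing it form a connected subtree. Here vertex e appears in no bag, so the decomposition is invalid.

No — vertex e appears in no bag.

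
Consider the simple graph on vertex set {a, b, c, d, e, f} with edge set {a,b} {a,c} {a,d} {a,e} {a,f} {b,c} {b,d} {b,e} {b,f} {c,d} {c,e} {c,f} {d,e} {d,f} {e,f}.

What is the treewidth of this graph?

5

A width-5 tree decomposition is:
Bags: B1 = {a, b, c, d, e, f}
Tree: (single bag)
A single bag containing all 6 vertices is trivially a valid decomposition of width 5. On the other hand G contains the 6-clique {a, b, c, d, e, f}. A clique must lie in a single bag of any decomposition, so no decomposition can have width below 5. Therefore the treewidth is 5.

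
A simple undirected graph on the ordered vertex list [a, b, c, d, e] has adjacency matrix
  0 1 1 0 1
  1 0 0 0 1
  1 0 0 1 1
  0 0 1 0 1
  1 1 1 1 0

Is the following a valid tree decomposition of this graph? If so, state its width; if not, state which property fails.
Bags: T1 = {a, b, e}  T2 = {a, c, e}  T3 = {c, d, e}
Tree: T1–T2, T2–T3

Yes; width 2.

Checking the three conditions: (i) the bags cover all of {a, b, c, d, e}; (ii) for each edge, some bag contains both endpoints; (iii) the bags containing any fixed vertex form a subtree. All hold, so the decomposition is valid with width 3 − 1 = 2.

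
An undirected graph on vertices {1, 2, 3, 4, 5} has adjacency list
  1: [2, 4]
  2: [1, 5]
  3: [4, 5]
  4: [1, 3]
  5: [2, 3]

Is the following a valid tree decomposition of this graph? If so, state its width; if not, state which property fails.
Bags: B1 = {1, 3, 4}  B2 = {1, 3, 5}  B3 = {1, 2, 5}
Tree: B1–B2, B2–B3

Checking the three conditions: (i) the bags cover all of {1, 2, 3, 4, 5}; (ii) for each edge, some bag contains both endpoints; (iii) the bags containing any fixed vertex form a subtree. All hold, so the decomposition is valid with width 3 − 1 = 2.

Yes; width 2.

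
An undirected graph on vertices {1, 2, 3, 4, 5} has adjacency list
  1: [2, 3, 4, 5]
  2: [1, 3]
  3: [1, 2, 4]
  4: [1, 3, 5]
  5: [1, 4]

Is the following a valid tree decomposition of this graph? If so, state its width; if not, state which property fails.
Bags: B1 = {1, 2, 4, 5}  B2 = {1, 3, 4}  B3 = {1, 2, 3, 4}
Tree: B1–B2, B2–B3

No — bags containing vertex 2 are not connected in the tree.

A tree decomposition must satisfy three properties: every vertex lies in some bag; for every edge, both endpoints lie together in some bag; and for every vertex, the bags containing it form a connected subtree. Here bags containing vertex 2 are not connected in the tree, so the decomposition is invalid.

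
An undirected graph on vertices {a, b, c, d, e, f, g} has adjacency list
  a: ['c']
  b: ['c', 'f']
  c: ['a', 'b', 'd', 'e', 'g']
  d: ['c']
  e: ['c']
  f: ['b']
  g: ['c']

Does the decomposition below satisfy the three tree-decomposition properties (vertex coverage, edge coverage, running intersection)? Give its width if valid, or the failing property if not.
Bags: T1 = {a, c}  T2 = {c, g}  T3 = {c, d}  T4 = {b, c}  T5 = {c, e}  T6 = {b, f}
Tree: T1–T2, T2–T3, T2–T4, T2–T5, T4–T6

Checking the three conditions: (i) the bags cover all of {a, b, c, d, e, f, g}; (ii) for each edge, some bag contains both endpoints; (iii) the bags containing any fixed vertex form a subtree. All hold, so the decomposition is valid with width 2 − 1 = 1.

Yes; width 1.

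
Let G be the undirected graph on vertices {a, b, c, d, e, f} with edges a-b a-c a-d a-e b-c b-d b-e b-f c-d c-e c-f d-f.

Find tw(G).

3

A width-3 tree decomposition is:
Bags: B1 = {a, b, c, d}  B2 = {b, c, d, f}  B3 = {a, b, c, e}
Tree: B1–B2, B1–B3
The largest bag has 4 vertices, giving width 3; this decomposition certifies tw(G) ≤ 3. Conversely, {b, c, d, f} is a clique of size 4, and the vertices of any clique must share a bag in every tree decomposition; so some bag has ≥ 4 vertices and tw(G) ≥ 3. Combining the bounds, tw(G) = 3.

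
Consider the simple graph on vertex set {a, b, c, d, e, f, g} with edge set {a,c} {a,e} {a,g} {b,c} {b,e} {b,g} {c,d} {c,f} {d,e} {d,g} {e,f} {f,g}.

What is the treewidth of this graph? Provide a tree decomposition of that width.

Treewidth 3.
One optimal decomposition is:
Bags: B1 = {a, c, e, g}  B2 = {c, e, f, g}  B3 = {c, d, e, g}  B4 = {b, c, e, g}
Tree: B1–B2, B2–B3, B3–B4

Every bag has size at most 4, so the width is 4 − 1 = 3 and tw(G) ≤ 3. For the lower bound: the 4 vertex sets {a,g}, {c,f}, {e}, {d} are disjoint, each induces a connected subgraph, and every pair is joined by at least one edge of G. Contracting each set to a single vertex therefore yields K_{4} as a minor, and since treewidth is minor-monotone, tw(G) ≥ tw(K_{4}) = 3. Combining the bounds, tw(G) = 3.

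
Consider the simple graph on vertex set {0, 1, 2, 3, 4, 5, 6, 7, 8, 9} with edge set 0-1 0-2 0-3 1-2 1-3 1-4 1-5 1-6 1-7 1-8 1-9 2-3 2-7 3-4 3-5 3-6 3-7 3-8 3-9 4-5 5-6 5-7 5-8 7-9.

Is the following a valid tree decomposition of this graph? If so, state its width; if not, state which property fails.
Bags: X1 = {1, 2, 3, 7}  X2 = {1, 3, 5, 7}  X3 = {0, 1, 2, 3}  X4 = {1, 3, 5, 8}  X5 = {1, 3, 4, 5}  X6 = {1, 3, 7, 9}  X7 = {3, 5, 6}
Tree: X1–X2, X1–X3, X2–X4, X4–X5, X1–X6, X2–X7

No — edge (1,6) lies in no bag.

A tree decomposition must satisfy three properties: every vertex lies in some bag; for every edge, both endpoints lie together in some bag; and for every vertex, the bags containing it form a connected subtree. Here edge (1,6) lies in no bag, so the decomposition is invalid.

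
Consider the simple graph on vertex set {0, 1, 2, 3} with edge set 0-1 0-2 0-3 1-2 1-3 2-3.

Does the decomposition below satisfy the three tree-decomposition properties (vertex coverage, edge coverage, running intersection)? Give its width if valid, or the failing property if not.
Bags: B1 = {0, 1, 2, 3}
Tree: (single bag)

Yes; width 3.

Checking the three conditions: (i) the bags cover all of {0, 1, 2, 3}; (ii) for each edge, some bag contains both endpoints; (iii) the bags containing any fixed vertex form a subtree. All hold, so the decomposition is valid with width 4 − 1 = 3.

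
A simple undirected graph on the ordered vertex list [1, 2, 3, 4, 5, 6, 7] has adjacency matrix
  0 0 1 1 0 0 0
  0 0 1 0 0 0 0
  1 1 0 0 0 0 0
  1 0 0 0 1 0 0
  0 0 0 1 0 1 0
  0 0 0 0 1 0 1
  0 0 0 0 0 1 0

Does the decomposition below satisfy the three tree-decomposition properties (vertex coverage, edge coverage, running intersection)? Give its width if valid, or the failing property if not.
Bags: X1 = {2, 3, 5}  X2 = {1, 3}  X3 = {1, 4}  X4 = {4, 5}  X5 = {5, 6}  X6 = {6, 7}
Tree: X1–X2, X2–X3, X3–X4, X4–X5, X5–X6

No — bags containing vertex 5 are not connected in the tree.

A tree decomposition must satisfy three properties: every vertex lies in some bag; for every edge, both endpoints lie together in some bag; and for every vertex, the bags containing it form a connected subtree. Here bags containing vertex 5 are not connected in the tree, so the decomposition is invalid.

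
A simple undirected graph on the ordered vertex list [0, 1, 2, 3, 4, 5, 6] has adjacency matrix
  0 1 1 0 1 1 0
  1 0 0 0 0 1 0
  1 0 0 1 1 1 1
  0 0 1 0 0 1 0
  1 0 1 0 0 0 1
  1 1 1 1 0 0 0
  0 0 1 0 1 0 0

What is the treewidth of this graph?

A width-2 tree decomposition is:
Bags: B1 = {0, 2, 5}  B2 = {0, 1, 5}  B3 = {2, 3, 5}  B4 = {0, 2, 4}  B5 = {2, 4, 6}
Tree: B1–B2, B1–B3, B1–B4, B4–B5
Every bag has size at most 3, so the width is 3 − 1 = 2 and tw(G) ≤ 2. For the lower bound, the 3 vertices {0, 1, 5} are pairwise adjacent, and any tree decomposition puts a clique entirely inside one bag — forcing width ≥ 2. Hence tw(G) = 2 exactly.

2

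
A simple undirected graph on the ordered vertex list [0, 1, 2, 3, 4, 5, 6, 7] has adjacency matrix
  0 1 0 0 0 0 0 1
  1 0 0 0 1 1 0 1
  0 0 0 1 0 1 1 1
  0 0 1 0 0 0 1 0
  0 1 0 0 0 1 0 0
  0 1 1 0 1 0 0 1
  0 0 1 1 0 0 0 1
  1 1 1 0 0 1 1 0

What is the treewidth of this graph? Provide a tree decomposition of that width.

The largest bag has 3 vertices, giving width 2; this decomposition certifies tw(G) ≤ 2. Conversely, {2, 3, 6} is a clique of size 3, and the vertices of any clique must share a bag in every tree decomposition; so some bag has ≥ 3 vertices and tw(G) ≥ 2. Therefore the treewidth is 2.

Treewidth 2.
One such decomposition:
Bags: B1 = {1, 5, 7}  B2 = {2, 5, 7}  B3 = {2, 6, 7}  B4 = {2, 3, 6}  B5 = {1, 4, 5}  B6 = {0, 1, 7}
Tree: B1–B2, B2–B3, B3–B4, B1–B5, B1–B6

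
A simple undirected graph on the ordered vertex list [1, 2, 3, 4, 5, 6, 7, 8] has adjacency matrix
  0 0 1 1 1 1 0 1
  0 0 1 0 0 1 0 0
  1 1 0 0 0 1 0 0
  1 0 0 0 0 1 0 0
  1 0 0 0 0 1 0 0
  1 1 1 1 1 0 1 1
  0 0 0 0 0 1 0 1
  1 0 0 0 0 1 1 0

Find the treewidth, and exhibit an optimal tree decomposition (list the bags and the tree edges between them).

Treewidth 2.
One optimal decomposition is:
Bags: B1 = {6, 7, 8}  B2 = {1, 6, 8}  B3 = {1, 3, 6}  B4 = {1, 5, 6}  B5 = {2, 3, 6}  B6 = {1, 4, 6}
Tree: B1–B2, B2–B3, B2–B4, B3–B5, B2–B6

Each bag holds 3 vertices, so the decomposition has width 2, which upper-bounds the treewidth. Conversely, {1, 6, 8} is a clique of size 3, and the vertices of any clique must share a bag in every tree decomposition; so some bag has ≥ 3 vertices and tw(G) ≥ 2. Therefore the treewidth is 2.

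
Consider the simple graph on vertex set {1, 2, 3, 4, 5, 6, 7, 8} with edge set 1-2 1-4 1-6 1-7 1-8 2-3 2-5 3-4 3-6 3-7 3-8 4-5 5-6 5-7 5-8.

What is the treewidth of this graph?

3

A width-3 tree decomposition is:
Bags: B1 = {1, 3, 5, 7}  B2 = {1, 3, 5, 8}  B3 = {1, 3, 4, 5}  B4 = {1, 3, 5, 6}  B5 = {1, 2, 3, 5}
Tree: B1–B2, B2–B3, B3–B4, B4–B5
Every bag has size at most 4, so the width is 4 − 1 = 3 and tw(G) ≤ 3. For the lower bound: the 4 vertex sets {5,7}, {3,8}, {1}, {4} are disjoint, each induces a connected subgraph, and every pair is joined by at least one edge of G. Contracting each set to a single vertex therefore yields K_{4} as a minor, and since treewidth is minor-monotone, tw(G) ≥ tw(K_{4}) = 3. Therefore the treewidth is 3.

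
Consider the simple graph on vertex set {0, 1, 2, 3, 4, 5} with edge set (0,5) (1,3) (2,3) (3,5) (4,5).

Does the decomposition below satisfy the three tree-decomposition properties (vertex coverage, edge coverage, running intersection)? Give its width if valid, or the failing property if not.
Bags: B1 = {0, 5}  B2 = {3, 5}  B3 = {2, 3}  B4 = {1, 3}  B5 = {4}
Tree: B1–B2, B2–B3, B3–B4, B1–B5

A tree decomposition must satisfy three properties: every vertex lies in some bag; for every edge, both endpoints lie together in some bag; and for every vertex, the bags containing it form a connected subtree. Here edge (5,4) lies in no bag, so the decomposition is invalid.

No — edge (5,4) lies in no bag.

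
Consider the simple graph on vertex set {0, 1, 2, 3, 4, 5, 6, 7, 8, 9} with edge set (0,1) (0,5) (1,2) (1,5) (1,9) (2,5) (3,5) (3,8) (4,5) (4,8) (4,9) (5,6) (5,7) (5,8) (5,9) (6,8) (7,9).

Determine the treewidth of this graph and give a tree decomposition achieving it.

Treewidth 2.
One optimal decomposition is:
Bags: B1 = {4, 5, 9}  B2 = {1, 5, 9}  B3 = {4, 5, 8}  B4 = {3, 5, 8}  B5 = {1, 2, 5}  B6 = {0, 1, 5}  B7 = {5, 6, 8}  B8 = {5, 7, 9}
Tree: B1–B2, B1–B3, B3–B4, B2–B5, B2–B6, B4–B7, B1–B8

The largest bag has 3 vertices, giving width 2; this decomposition certifies tw(G) ≤ 2. On the other hand G contains the 3-clique {0, 1, 5}. A clique must lie in a single bag of any decomposition, so no decomposition can have width below 2. Hence tw(G) = 2 exactly.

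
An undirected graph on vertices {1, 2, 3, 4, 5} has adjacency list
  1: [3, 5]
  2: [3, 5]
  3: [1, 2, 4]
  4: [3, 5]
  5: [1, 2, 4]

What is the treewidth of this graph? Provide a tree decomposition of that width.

Each bag holds 3 vertices, so the decomposition has width 2, which upper-bounds the treewidth. For the lower bound, G contains the cycle 2–3–4–5–2, so G is not a forest; only forests have treewidth ≤ 1, hence tw(G) ≥ 2. The upper and lower bounds meet at 2, so that is the treewidth.

Treewidth 2.
Bags: B1 = {2, 3, 5}  B2 = {3, 4, 5}  B3 = {1, 3, 5}
Tree: B1–B2, B2–B3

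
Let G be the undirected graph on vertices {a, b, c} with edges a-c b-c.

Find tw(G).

A width-1 tree decomposition is:
Bags: B1 = {a, c}  B2 = {b, c}
Tree: B1–B2
Each bag holds 2 vertices, so the decomposition has width 1, which upper-bounds the treewidth. Since G has at least one edge (e.g. c–a), it is not an edgeless graph, so tw(G) ≥ 1. Combining the bounds, tw(G) = 1.

1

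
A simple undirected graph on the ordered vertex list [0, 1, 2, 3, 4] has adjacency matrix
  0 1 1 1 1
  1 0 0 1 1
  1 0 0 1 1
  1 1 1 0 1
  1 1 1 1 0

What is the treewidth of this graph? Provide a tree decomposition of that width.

Each bag holds 4 vertices, so the decomposition has width 3, which upper-bounds the treewidth. For the lower bound, the 4 vertices {0, 1, 3, 4} are pairwise adjacent, and any tree decomposition puts a clique entirely inside one bag — forcing width ≥ 3. Therefore the treewidth is 3.

Treewidth 3.
Bags: B1 = {0, 2, 3, 4}  B2 = {0, 1, 3, 4}
Tree: B1–B2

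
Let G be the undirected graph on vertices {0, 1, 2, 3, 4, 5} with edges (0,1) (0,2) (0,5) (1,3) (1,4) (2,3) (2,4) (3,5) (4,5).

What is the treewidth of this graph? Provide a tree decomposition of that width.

Treewidth 3.
One such decomposition:
Bags: B1 = {0, 1, 3, 4}  B2 = {0, 2, 3, 4}  B3 = {0, 3, 4, 5}
Tree: B1–B2, B2–B3

Every bag has size at most 4, so the width is 4 − 1 = 3 and tw(G) ≤ 3. For the lower bound: the 4 vertex sets {1,4}, {0,2}, {3}, {5} are disjoint, each induces a connected subgraph, and every pair is joined by at least one edge of G. Contracting each set to a single vertex therefore yields K_{4} as a minor, and since treewidth is minor-monotone, tw(G) ≥ tw(K_{4}) = 3. Therefore the treewidth is 3.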